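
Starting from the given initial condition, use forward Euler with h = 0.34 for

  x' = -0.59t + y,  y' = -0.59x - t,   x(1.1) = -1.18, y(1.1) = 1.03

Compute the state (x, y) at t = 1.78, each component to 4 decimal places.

Euler on (x,y): x_{n+1} = x_n + h·x', y_{n+1} = y_n + h·y'.
1.100000: (-1.180000, 1.030000); f=(0.381000, -0.403800) → (-1.050460, 0.892708)
1.440000: (-1.050460, 0.892708); f=(0.043108, -0.820229) → (-1.035803, 0.613830)
(x(1.78), y(1.78)) ≈ (-1.0358, 0.6138)

-1.0358, 0.6138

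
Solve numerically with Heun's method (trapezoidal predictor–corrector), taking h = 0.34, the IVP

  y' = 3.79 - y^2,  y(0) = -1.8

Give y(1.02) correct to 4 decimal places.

0.4053

Heun: k1 = f(s_n, y_n); k2 = f(s_n + h, y_n + h·k1); y_{n+1} = y_n + (h/2)·(k1 + k2).
s=0.000000, y=-1.800000:
  k1 = f(0.000000, -1.800000) = 0.550000
  k2 = f(0.340000, -1.613000) = 1.188231
  y ← -1.800000 + (0.34/2)·(0.550000 + 1.188231) = -1.504501
s=0.340000, y=-1.504501:
  k1 = f(0.340000, -1.504501) = 1.526478
  k2 = f(0.680000, -0.985498) = 2.818793
  y ← -1.504501 + (0.34/2)·(1.526478 + 2.818793) = -0.765805
s=0.680000, y=-0.765805:
  k1 = f(0.680000, -0.765805) = 3.203543
  k2 = f(1.020000, 0.323400) = 3.685412
  y ← -0.765805 + (0.34/2)·(3.203543 + 3.685412) = 0.405318
y(1.02) ≈ 0.4053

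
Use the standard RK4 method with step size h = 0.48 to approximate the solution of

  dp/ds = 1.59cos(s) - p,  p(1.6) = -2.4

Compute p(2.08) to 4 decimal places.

RK4: k1 = f(s_n, p_n); k2 = f(s_n + h/2, p_n + (h/2)·k1); k3 = f(s_n + h/2, p_n + (h/2)·k2); k4 = f(s_n + h, p_n + h·k3); p_{n+1} = p_n + (h/6)·(k1 + 2k2 + 2k3 + k4).
s=1.600000, p=-2.400000:
  k1 = f(1.600000, -2.400000) = 2.353573
  k2 = f(1.840000, -1.835143) = 1.412260
  k3 = f(1.840000, -2.061058) = 1.638175
  k4 = f(2.080000, -1.613676) = 0.838579
  p ← -2.400000 + (0.48/6)·(k1 + 2k2 + 2k3 + k4) = -1.656558
p(2.08) ≈ -1.6566

-1.6566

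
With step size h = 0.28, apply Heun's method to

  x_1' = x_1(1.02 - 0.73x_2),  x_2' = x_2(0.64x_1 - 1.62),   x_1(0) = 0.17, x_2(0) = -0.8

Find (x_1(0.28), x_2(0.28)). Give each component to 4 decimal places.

0.2550, -0.5363

Heun on (x_1,x_2): k1 = f(t_n, state_n); k2 = f(t_n + h, state_n + h·k1); state_{n+1} = state_n + (h/2)·(k1 + k2).
0.000000: (0.170000, -0.800000)
  k1 = (0.272680, 1.208960)
  predictor → (0.246350, -0.461491)
  k2 = (0.334270, 0.674855)
  → (0.254973, -0.536266)
(x_1(0.28), x_2(0.28)) ≈ (0.2550, -0.5363)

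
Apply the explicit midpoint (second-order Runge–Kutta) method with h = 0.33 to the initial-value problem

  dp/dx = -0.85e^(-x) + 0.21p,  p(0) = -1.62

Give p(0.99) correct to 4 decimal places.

Midpoint: k1 = f(x_n, p_n); k2 = f(x_n + h/2, p_n + (h/2)·k1); p_{n+1} = p_n + h·k2.
x=0.000000, p=-1.620000:
  k1 = f(0.000000, -1.620000) = -1.190200
  k2 = f(0.165000, -1.816383) = -1.102150
  p ← -1.620000 + 0.33·(-1.102150) = -1.983710
x=0.330000, p=-1.983710:
  k1 = f(0.330000, -1.983710) = -1.027664
  k2 = f(0.495000, -2.153274) = -0.970323
  p ← -1.983710 + 0.33·(-0.970323) = -2.303916
x=0.660000, p=-2.303916:
  k1 = f(0.660000, -2.303916) = -0.923146
  k2 = f(0.825000, -2.456235) = -0.888309
  p ← -2.303916 + 0.33·(-0.888309) = -2.597058
p(0.99) ≈ -2.5971

-2.5971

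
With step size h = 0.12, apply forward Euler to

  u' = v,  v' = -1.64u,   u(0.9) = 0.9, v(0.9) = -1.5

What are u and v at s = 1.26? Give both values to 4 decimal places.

0.3005, -1.9209

Euler on (u,v): u_{n+1} = u_n + h·u', v_{n+1} = v_n + h·v'.
0.900000: (0.900000, -1.500000); f=(-1.500000, -1.476000) → (0.720000, -1.677120)
1.020000: (0.720000, -1.677120); f=(-1.677120, -1.180800) → (0.518746, -1.818816)
1.140000: (0.518746, -1.818816); f=(-1.818816, -0.850743) → (0.300488, -1.920905)
(u(1.26), v(1.26)) ≈ (0.3005, -1.9209)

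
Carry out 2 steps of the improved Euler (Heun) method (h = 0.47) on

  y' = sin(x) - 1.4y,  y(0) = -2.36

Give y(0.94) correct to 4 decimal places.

-0.4505

Heun: k1 = f(x_n, y_n); k2 = f(x_n + h, y_n + h·k1); y_{n+1} = y_n + (h/2)·(k1 + k2).
x=0.000000, y=-2.360000:
  k1 = f(0.000000, -2.360000) = 3.304000
  k2 = f(0.470000, -0.807120) = 1.582854
  y ← -2.360000 + (0.47/2)·(3.304000 + 1.582854) = -1.211589
x=0.470000, y=-1.211589:
  k1 = f(0.470000, -1.211589) = 2.149111
  k2 = f(0.940000, -0.201507) = 1.089668
  y ← -1.211589 + (0.47/2)·(2.149111 + 1.089668) = -0.450476
y(0.94) ≈ -0.4505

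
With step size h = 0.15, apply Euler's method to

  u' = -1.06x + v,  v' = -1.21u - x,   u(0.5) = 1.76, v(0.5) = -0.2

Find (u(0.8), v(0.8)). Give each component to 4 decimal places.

1.4580, -0.9915

Euler on (u,v): u_{n+1} = u_n + h·u', v_{n+1} = v_n + h·v'.
0.500000: (1.760000, -0.200000); f=(-0.730000, -2.629600) → (1.650500, -0.594440)
0.650000: (1.650500, -0.594440); f=(-1.283440, -2.647105) → (1.457984, -0.991506)
(u(0.8), v(0.8)) ≈ (1.4580, -0.9915)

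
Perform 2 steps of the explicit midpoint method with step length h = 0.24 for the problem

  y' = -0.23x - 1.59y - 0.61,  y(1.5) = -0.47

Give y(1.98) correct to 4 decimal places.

-0.5601

Midpoint: k1 = f(x_n, y_n); k2 = f(x_n + h/2, y_n + (h/2)·k1); y_{n+1} = y_n + h·k2.
x=1.500000, y=-0.470000:
  k1 = f(1.500000, -0.470000) = -0.207700
  k2 = f(1.620000, -0.494924) = -0.195671
  y ← -0.470000 + 0.24·(-0.195671) = -0.516961
x=1.740000, y=-0.516961:
  k1 = f(1.740000, -0.516961) = -0.188232
  k2 = f(1.860000, -0.539549) = -0.179917
  y ← -0.516961 + 0.24·(-0.179917) = -0.560141
y(1.98) ≈ -0.5601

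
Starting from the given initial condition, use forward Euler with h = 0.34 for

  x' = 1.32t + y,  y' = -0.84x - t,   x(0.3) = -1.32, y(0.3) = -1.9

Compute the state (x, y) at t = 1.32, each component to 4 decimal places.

-2.1055, -1.0540

Euler on (x,y): x_{n+1} = x_n + h·x', y_{n+1} = y_n + h·y'.
0.300000: (-1.320000, -1.900000); f=(-1.504000, 0.808800) → (-1.831360, -1.625008)
0.640000: (-1.831360, -1.625008); f=(-0.780208, 0.898342) → (-2.096631, -1.319572)
0.980000: (-2.096631, -1.319572); f=(-0.025972, 0.781170) → (-2.105461, -1.053974)
(x(1.32), y(1.32)) ≈ (-2.1055, -1.0540)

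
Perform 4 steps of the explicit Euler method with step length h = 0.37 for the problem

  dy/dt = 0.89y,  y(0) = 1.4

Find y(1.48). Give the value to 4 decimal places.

4.3714

Euler: y_{n+1} = y_n + h·f(t_n, y_n).
t=0.000000, y=1.400000: f=1.246000 → y ← 1.400000 + 0.37·1.246000 = 1.861020
t=0.370000, y=1.861020: f=1.656308 → y ← 1.861020 + 0.37·1.656308 = 2.473854
t=0.740000, y=2.473854: f=2.201730 → y ← 2.473854 + 0.37·2.201730 = 3.288494
t=1.110000, y=3.288494: f=2.926760 → y ← 3.288494 + 0.37·2.926760 = 4.371395
y(1.48) ≈ 4.3714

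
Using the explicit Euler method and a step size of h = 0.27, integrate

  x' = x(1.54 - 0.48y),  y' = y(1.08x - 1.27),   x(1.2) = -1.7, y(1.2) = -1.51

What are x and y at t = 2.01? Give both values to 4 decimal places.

Euler on (x,y): x_{n+1} = x_n + h·x', y_{n+1} = y_n + h·y'.
1.200000: (-1.700000, -1.510000); f=(-3.850160, 4.690060) → (-2.739543, -0.243684)
1.470000: (-2.739543, -0.243684); f=(-4.539336, 1.030467) → (-3.965164, 0.034542)
1.740000: (-3.965164, 0.034542); f=(-6.040609, -0.191792) → (-5.596128, -0.017242)
(x(2.01), y(2.01)) ≈ (-5.5961, -0.0172)

-5.5961, -0.0172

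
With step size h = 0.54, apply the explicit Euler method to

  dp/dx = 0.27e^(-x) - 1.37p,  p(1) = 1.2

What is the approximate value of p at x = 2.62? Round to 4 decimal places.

0.0511

Euler: p_{n+1} = p_n + h·f(x_n, p_n).
x=1.000000, p=1.200000: f=-1.544673 → p ← 1.200000 + 0.54·(-1.544673) = 0.365877
x=1.540000, p=0.365877: f=-0.443368 → p ← 0.365877 + 0.54·(-0.443368) = 0.126458
x=2.080000, p=0.126458: f=-0.139516 → p ← 0.126458 + 0.54·(-0.139516) = 0.051119
p(2.62) ≈ 0.0511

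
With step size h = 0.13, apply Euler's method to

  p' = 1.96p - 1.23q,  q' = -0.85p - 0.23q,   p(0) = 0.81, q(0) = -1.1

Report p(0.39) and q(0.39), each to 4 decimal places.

Euler on (p,q): p_{n+1} = p_n + h·p', q_{n+1} = q_n + h·q'.
0.000000: (0.810000, -1.100000); f=(2.940600, -0.435500) → (1.192278, -1.156615)
0.130000: (1.192278, -1.156615); f=(3.759501, -0.747415) → (1.681013, -1.253779)
0.260000: (1.681013, -1.253779); f=(4.836934, -1.140492) → (2.309815, -1.402043)
(p(0.39), q(0.39)) ≈ (2.3098, -1.4020)

2.3098, -1.4020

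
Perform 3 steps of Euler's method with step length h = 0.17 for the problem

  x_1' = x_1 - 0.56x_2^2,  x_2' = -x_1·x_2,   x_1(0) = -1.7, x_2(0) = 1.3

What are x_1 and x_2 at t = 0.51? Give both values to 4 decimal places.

-3.7542, 3.3706

Euler on (x_1,x_2): x_1_{n+1} = x_1_n + h·x_1', x_2_{n+1} = x_2_n + h·x_2'.
0.000000: (-1.700000, 1.300000); f=(-2.646400, 2.210000) → (-2.149888, 1.675700)
0.170000: (-2.149888, 1.675700); f=(-3.722351, 3.602567) → (-2.782688, 2.288136)
0.340000: (-2.782688, 2.288136); f=(-5.714606, 6.367169) → (-3.754171, 3.370555)
(x_1(0.51), x_2(0.51)) ≈ (-3.7542, 3.3706)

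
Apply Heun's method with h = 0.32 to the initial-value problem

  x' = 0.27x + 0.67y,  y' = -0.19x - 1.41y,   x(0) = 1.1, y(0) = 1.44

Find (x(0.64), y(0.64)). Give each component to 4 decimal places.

1.7182, 0.4903

Heun on (x,y): k1 = f(t_n, state_n); k2 = f(t_n + h, state_n + h·k1); state_{n+1} = state_n + (h/2)·(k1 + k2).
0.000000: (1.100000, 1.440000)
  k1 = (1.261800, -2.239400)
  predictor → (1.503776, 0.723392)
  k2 = (0.890692, -1.305700)
  → (1.444399, 0.872784)
0.320000: (1.444399, 0.872784)
  k1 = (0.974753, -1.505061)
  predictor → (1.756320, 0.391164)
  k2 = (0.736286, -0.885243)
  → (1.718165, 0.490335)
(x(0.64), y(0.64)) ≈ (1.7182, 0.4903)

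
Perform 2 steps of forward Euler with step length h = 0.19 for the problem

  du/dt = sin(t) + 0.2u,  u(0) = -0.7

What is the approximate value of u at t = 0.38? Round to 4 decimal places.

Euler: u_{n+1} = u_n + h·f(t_n, u_n).
t=0.000000, u=-0.700000: f=-0.140000 → u ← -0.700000 + 0.19·(-0.140000) = -0.726600
t=0.190000, u=-0.726600: f=0.043539 → u ← -0.726600 + 0.19·0.043539 = -0.718328
u(0.38) ≈ -0.7183

-0.7183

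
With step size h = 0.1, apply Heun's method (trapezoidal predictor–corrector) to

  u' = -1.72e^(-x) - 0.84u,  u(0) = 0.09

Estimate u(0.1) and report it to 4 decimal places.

Heun: k1 = f(x_n, u_n); k2 = f(x_n + h, u_n + h·k1); u_{n+1} = u_n + (h/2)·(k1 + k2).
x=0.000000, u=0.090000:
  k1 = f(0.000000, 0.090000) = -1.795600
  k2 = f(0.100000, -0.089560) = -1.481090
  u ← 0.090000 + (0.1/2)·(-1.795600 + (-1.481090)) = -0.073834
u(0.1) ≈ -0.0738

-0.0738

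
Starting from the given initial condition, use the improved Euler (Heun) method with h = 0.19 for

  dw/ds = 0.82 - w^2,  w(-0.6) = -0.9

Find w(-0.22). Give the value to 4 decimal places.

Heun: k1 = f(s_n, w_n); k2 = f(s_n + h, w_n + h·k1); w_{n+1} = w_n + (h/2)·(k1 + k2).
s=-0.600000, w=-0.900000:
  k1 = f(-0.600000, -0.900000) = 0.010000
  k2 = f(-0.410000, -0.898100) = 0.013416
  w ← -0.900000 + (0.19/2)·(0.010000 + 0.013416) = -0.897775
s=-0.410000, w=-0.897775:
  k1 = f(-0.410000, -0.897775) = 0.013999
  k2 = f(-0.220000, -0.895116) = 0.018768
  w ← -0.897775 + (0.19/2)·(0.013999 + 0.018768) = -0.894663
w(-0.22) ≈ -0.8947

-0.8947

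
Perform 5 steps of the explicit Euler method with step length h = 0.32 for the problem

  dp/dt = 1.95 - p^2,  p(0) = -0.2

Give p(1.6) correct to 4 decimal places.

1.3949

Euler: p_{n+1} = p_n + h·f(t_n, p_n).
t=0.000000, p=-0.200000: f=1.910000 → p ← -0.200000 + 0.32·1.910000 = 0.411200
t=0.320000, p=0.411200: f=1.780915 → p ← 0.411200 + 0.32·1.780915 = 0.981093
t=0.640000, p=0.981093: f=0.987457 → p ← 0.981093 + 0.32·0.987457 = 1.297079
t=0.960000, p=1.297079: f=0.267586 → p ← 1.297079 + 0.32·0.267586 = 1.382707
t=1.280000, p=1.382707: f=0.038123 → p ← 1.382707 + 0.32·0.038123 = 1.394906
p(1.6) ≈ 1.3949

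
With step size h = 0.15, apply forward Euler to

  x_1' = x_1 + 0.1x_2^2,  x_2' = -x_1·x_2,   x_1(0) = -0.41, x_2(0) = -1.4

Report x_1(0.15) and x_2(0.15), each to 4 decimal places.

Euler on (x_1,x_2): x_1_{n+1} = x_1_n + h·x_1', x_2_{n+1} = x_2_n + h·x_2'.
0.000000: (-0.410000, -1.400000); f=(-0.214000, -0.574000) → (-0.442100, -1.486100)
(x_1(0.15), x_2(0.15)) ≈ (-0.4421, -1.4861)

-0.4421, -1.4861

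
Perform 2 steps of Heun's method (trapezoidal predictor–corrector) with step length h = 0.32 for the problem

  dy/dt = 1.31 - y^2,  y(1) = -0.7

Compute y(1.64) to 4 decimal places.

0.0050

Heun: k1 = f(t_n, y_n); k2 = f(t_n + h, y_n + h·k1); y_{n+1} = y_n + (h/2)·(k1 + k2).
t=1.000000, y=-0.700000:
  k1 = f(1.000000, -0.700000) = 0.820000
  k2 = f(1.320000, -0.437600) = 1.118506
  y ← -0.700000 + (0.32/2)·(0.820000 + 1.118506) = -0.389839
t=1.320000, y=-0.389839:
  k1 = f(1.320000, -0.389839) = 1.158026
  k2 = f(1.640000, -0.019271) = 1.309629
  y ← -0.389839 + (0.32/2)·(1.158026 + 1.309629) = 0.004986
y(1.64) ≈ 0.0050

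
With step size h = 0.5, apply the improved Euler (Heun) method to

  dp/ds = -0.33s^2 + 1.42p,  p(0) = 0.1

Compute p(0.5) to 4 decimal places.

0.1756

Heun: k1 = f(s_n, p_n); k2 = f(s_n + h, p_n + h·k1); p_{n+1} = p_n + (h/2)·(k1 + k2).
s=0.000000, p=0.100000:
  k1 = f(0.000000, 0.100000) = 0.142000
  k2 = f(0.500000, 0.171000) = 0.160320
  p ← 0.100000 + (0.5/2)·(0.142000 + 0.160320) = 0.175580
p(0.5) ≈ 0.1756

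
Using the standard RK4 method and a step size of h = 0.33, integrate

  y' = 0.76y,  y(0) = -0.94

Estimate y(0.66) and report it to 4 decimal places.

-1.5523

RK4: k1 = f(t_n, y_n); k2 = f(t_n + h/2, y_n + (h/2)·k1); k3 = f(t_n + h/2, y_n + (h/2)·k2); k4 = f(t_n + h, y_n + h·k3); y_{n+1} = y_n + (h/6)·(k1 + 2k2 + 2k3 + k4).
t=0.000000, y=-0.940000:
  k1 = f(0.000000, -0.940000) = -0.714400
  k2 = f(0.165000, -1.057876) = -0.803986
  k3 = f(0.165000, -1.072658) = -0.815220
  k4 = f(0.330000, -1.209023) = -0.918857
  y ← -0.940000 + (0.33/6)·(k1 + 2k2 + 2k3 + k4) = -1.207942
t=0.330000, y=-1.207942:
  k1 = f(0.330000, -1.207942) = -0.918036
  k2 = f(0.495000, -1.359418) = -1.033157
  k3 = f(0.495000, -1.378413) = -1.047594
  k4 = f(0.660000, -1.553648) = -1.180772
  y ← -1.207942 + (0.33/6)·(k1 + 2k2 + 2k3 + k4) = -1.552259
y(0.66) ≈ -1.5523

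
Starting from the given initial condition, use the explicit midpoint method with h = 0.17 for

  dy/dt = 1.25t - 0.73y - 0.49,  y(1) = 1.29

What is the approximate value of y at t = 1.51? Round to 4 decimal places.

Midpoint: k1 = f(t_n, y_n); k2 = f(t_n + h/2, y_n + (h/2)·k1); y_{n+1} = y_n + h·k2.
t=1.000000, y=1.290000:
  k1 = f(1.000000, 1.290000) = -0.181700
  k2 = f(1.085000, 1.274555) = -0.064176
  y ← 1.290000 + 0.17·(-0.064176) = 1.279090
t=1.170000, y=1.279090:
  k1 = f(1.170000, 1.279090) = 0.038764
  k2 = f(1.255000, 1.282385) = 0.142609
  y ← 1.279090 + 0.17·0.142609 = 1.303334
t=1.340000, y=1.303334:
  k1 = f(1.340000, 1.303334) = 0.233566
  k2 = f(1.425000, 1.323187) = 0.325324
  y ← 1.303334 + 0.17·0.325324 = 1.358639
y(1.51) ≈ 1.3586

1.3586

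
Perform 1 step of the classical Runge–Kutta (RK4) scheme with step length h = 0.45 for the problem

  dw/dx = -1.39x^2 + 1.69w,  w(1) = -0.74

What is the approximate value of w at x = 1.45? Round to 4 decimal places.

RK4: k1 = f(x_n, w_n); k2 = f(x_n + h/2, w_n + (h/2)·k1); k3 = f(x_n + h/2, w_n + (h/2)·k2); k4 = f(x_n + h, w_n + h·k3); w_{n+1} = w_n + (h/6)·(k1 + 2k2 + 2k3 + k4).
x=1.000000, w=-0.740000:
  k1 = f(1.000000, -0.740000) = -2.640600
  k2 = f(1.225000, -1.334135) = -4.340557
  k3 = f(1.225000, -1.716625) = -4.986966
  k4 = f(1.450000, -2.984134) = -7.965662
  w ← -0.740000 + (0.45/6)·(k1 + 2k2 + 2k3 + k4) = -2.934598
w(1.45) ≈ -2.9346

-2.9346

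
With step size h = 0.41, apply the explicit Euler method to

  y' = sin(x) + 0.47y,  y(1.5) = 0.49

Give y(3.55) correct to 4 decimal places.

Euler: y_{n+1} = y_n + h·f(x_n, y_n).
x=1.500000, y=0.490000: f=1.227795 → y ← 0.490000 + 0.41·1.227795 = 0.993396
x=1.910000, y=0.993396: f=1.409916 → y ← 0.993396 + 0.41·1.409916 = 1.571462
x=2.320000, y=1.571462: f=1.470818 → y ← 1.571462 + 0.41·1.470818 = 2.174497
x=2.730000, y=2.174497: f=1.422083 → y ← 2.174497 + 0.41·1.422083 = 2.757551
x=3.140000, y=2.757551: f=1.297642 → y ← 2.757551 + 0.41·1.297642 = 3.289584
y(3.55) ≈ 3.2896

3.2896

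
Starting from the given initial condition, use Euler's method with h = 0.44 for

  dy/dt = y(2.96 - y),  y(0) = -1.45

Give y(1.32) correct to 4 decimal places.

-180.6590

Euler: y_{n+1} = y_n + h·f(t_n, y_n).
t=0.000000, y=-1.450000: f=-6.394500 → y ← -1.450000 + 0.44·(-6.394500) = -4.263580
t=0.440000, y=-4.263580: f=-30.798311 → y ← -4.263580 + 0.44·(-30.798311) = -17.814837
t=0.880000, y=-17.814837: f=-370.100332 → y ← -17.814837 + 0.44·(-370.100332) = -180.658983
y(1.32) ≈ -180.6590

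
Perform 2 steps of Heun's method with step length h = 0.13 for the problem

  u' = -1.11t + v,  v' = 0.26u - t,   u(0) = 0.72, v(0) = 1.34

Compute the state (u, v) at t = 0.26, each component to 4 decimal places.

1.0358, 1.3661

Heun on (u,v): k1 = f(t_n, state_n); k2 = f(t_n + h, state_n + h·k1); state_{n+1} = state_n + (h/2)·(k1 + k2).
0.000000: (0.720000, 1.340000)
  k1 = (1.340000, 0.187200)
  predictor → (0.894200, 1.364336)
  k2 = (1.220036, 0.102492)
  → (0.886402, 1.358830)
0.130000: (0.886402, 1.358830)
  k1 = (1.214530, 0.100465)
  predictor → (1.044291, 1.371890)
  k2 = (1.083290, 0.011516)
  → (1.035761, 1.366109)
(u(0.26), v(0.26)) ≈ (1.0358, 1.3661)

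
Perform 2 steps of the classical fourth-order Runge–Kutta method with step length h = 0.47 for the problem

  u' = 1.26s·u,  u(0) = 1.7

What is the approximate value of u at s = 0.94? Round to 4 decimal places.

2.9657

RK4: k1 = f(s_n, u_n); k2 = f(s_n + h/2, u_n + (h/2)·k1); k3 = f(s_n + h/2, u_n + (h/2)·k2); k4 = f(s_n + h, u_n + h·k3); u_{n+1} = u_n + (h/6)·(k1 + 2k2 + 2k3 + k4).
s=0.000000, u=1.700000:
  k1 = f(0.000000, 1.700000) = 0.000000
  k2 = f(0.235000, 1.700000) = 0.503370
  k3 = f(0.235000, 1.818292) = 0.538396
  k4 = f(0.470000, 1.953046) = 1.156594
  u ← 1.700000 + (0.47/6)·(k1 + 2k2 + 2k3 + k4) = 1.953810
s=0.470000, u=1.953810:
  k1 = f(0.470000, 1.953810) = 1.157046
  k2 = f(0.705000, 2.225716) = 1.977103
  k3 = f(0.705000, 2.418429) = 2.148291
  k4 = f(0.940000, 2.963507) = 3.509977
  u ← 1.953810 + (0.47/6)·(k1 + 2k2 + 2k3 + k4) = 2.965705
u(0.94) ≈ 2.9657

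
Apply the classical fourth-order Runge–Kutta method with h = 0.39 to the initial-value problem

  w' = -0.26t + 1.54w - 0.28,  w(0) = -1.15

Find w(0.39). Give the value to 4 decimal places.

-2.2697

RK4: k1 = f(t_n, w_n); k2 = f(t_n + h/2, w_n + (h/2)·k1); k3 = f(t_n + h/2, w_n + (h/2)·k2); k4 = f(t_n + h, w_n + h·k3); w_{n+1} = w_n + (h/6)·(k1 + 2k2 + 2k3 + k4).
t=0.000000, w=-1.150000:
  k1 = f(0.000000, -1.150000) = -2.051000
  k2 = f(0.195000, -1.549945) = -2.717615
  k3 = f(0.195000, -1.679935) = -2.917800
  k4 = f(0.390000, -2.287942) = -3.904831
  w ← -1.150000 + (0.39/6)·(k1 + 2k2 + 2k3 + k4) = -2.269733
w(0.39) ≈ -2.2697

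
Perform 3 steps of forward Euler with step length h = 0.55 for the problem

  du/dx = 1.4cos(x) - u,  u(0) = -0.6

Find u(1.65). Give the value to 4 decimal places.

0.7459

Euler: u_{n+1} = u_n + h·f(x_n, u_n).
x=0.000000, u=-0.600000: f=2.000000 → u ← -0.600000 + 0.55·2.000000 = 0.500000
x=0.550000, u=0.500000: f=0.693534 → u ← 0.500000 + 0.55·0.693534 = 0.881444
x=1.100000, u=0.881444: f=-0.246409 → u ← 0.881444 + 0.55·(-0.246409) = 0.745919
u(1.65) ≈ 0.7459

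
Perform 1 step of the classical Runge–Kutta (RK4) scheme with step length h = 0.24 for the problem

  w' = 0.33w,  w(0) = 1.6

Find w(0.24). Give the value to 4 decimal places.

RK4: k1 = f(x_n, w_n); k2 = f(x_n + h/2, w_n + (h/2)·k1); k3 = f(x_n + h/2, w_n + (h/2)·k2); k4 = f(x_n + h, w_n + h·k3); w_{n+1} = w_n + (h/6)·(k1 + 2k2 + 2k3 + k4).
x=0.000000, w=1.600000:
  k1 = f(0.000000, 1.600000) = 0.528000
  k2 = f(0.120000, 1.663360) = 0.548909
  k3 = f(0.120000, 1.665869) = 0.549737
  k4 = f(0.240000, 1.731937) = 0.571539
  w ← 1.600000 + (0.24/6)·(k1 + 2k2 + 2k3 + k4) = 1.731873
w(0.24) ≈ 1.7319

1.7319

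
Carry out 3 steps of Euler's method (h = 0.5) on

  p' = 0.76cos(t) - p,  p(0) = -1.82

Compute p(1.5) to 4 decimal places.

0.2396

Euler: p_{n+1} = p_n + h·f(t_n, p_n).
t=0.000000, p=-1.820000: f=2.580000 → p ← -1.820000 + 0.5·2.580000 = -0.530000
t=0.500000, p=-0.530000: f=1.196963 → p ← -0.530000 + 0.5·1.196963 = 0.068481
t=1.000000, p=0.068481: f=0.342148 → p ← 0.068481 + 0.5·0.342148 = 0.239556
p(1.5) ≈ 0.2396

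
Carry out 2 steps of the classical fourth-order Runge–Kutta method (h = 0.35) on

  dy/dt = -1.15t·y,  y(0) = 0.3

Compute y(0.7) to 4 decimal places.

RK4: k1 = f(t_n, y_n); k2 = f(t_n + h/2, y_n + (h/2)·k1); k3 = f(t_n + h/2, y_n + (h/2)·k2); k4 = f(t_n + h, y_n + h·k3); y_{n+1} = y_n + (h/6)·(k1 + 2k2 + 2k3 + k4).
t=0.000000, y=0.300000:
  k1 = f(0.000000, 0.300000) = 0.000000
  k2 = f(0.175000, 0.300000) = -0.060375
  k3 = f(0.175000, 0.289434) = -0.058249
  k4 = f(0.350000, 0.279613) = -0.112544
  y ← 0.300000 + (0.35/6)·(k1 + 2k2 + 2k3 + k4) = 0.279595
t=0.350000, y=0.279595:
  k1 = f(0.350000, 0.279595) = -0.112537
  k2 = f(0.525000, 0.259901) = -0.156916
  k3 = f(0.525000, 0.252135) = -0.152227
  k4 = f(0.700000, 0.226316) = -0.182185
  y ← 0.279595 + (0.35/6)·(k1 + 2k2 + 2k3 + k4) = 0.226337
y(0.7) ≈ 0.2263

0.2263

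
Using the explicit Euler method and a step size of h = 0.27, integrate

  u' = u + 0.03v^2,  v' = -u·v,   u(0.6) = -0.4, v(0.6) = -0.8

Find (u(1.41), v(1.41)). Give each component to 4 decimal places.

Euler on (u,v): u_{n+1} = u_n + h·u', v_{n+1} = v_n + h·v'.
0.600000: (-0.400000, -0.800000); f=(-0.380800, -0.320000) → (-0.502816, -0.886400)
0.870000: (-0.502816, -0.886400); f=(-0.479245, -0.445696) → (-0.632212, -1.006738)
1.140000: (-0.632212, -1.006738); f=(-0.601806, -0.636472) → (-0.794700, -1.178585)
(u(1.41), v(1.41)) ≈ (-0.7947, -1.1786)

-0.7947, -1.1786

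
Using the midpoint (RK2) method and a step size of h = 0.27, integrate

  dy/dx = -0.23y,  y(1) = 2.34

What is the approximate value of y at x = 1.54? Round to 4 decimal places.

Midpoint: k1 = f(x_n, y_n); k2 = f(x_n + h/2, y_n + (h/2)·k1); y_{n+1} = y_n + h·k2.
x=1.000000, y=2.340000:
  k1 = f(1.000000, 2.340000) = -0.538200
  k2 = f(1.135000, 2.267343) = -0.521489
  y ← 2.340000 + 0.27·(-0.521489) = 2.199198
x=1.270000, y=2.199198:
  k1 = f(1.270000, 2.199198) = -0.505816
  k2 = f(1.405000, 2.130913) = -0.490110
  y ← 2.199198 + 0.27·(-0.490110) = 2.066868
y(1.54) ≈ 2.0669

2.0669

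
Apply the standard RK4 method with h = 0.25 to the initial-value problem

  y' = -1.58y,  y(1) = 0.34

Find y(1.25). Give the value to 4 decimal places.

0.2291

RK4: k1 = f(s_n, y_n); k2 = f(s_n + h/2, y_n + (h/2)·k1); k3 = f(s_n + h/2, y_n + (h/2)·k2); k4 = f(s_n + h, y_n + h·k3); y_{n+1} = y_n + (h/6)·(k1 + 2k2 + 2k3 + k4).
s=1.000000, y=0.340000:
  k1 = f(1.000000, 0.340000) = -0.537200
  k2 = f(1.125000, 0.272850) = -0.431103
  k3 = f(1.125000, 0.286112) = -0.452057
  k4 = f(1.250000, 0.226986) = -0.358637
  y ← 0.340000 + (0.25/6)·(k1 + 2k2 + 2k3 + k4) = 0.229077
y(1.25) ≈ 0.2291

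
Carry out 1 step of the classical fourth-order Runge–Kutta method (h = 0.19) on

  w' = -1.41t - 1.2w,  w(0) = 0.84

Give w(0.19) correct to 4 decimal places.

0.6451

RK4: k1 = f(t_n, w_n); k2 = f(t_n + h/2, w_n + (h/2)·k1); k3 = f(t_n + h/2, w_n + (h/2)·k2); k4 = f(t_n + h, w_n + h·k3); w_{n+1} = w_n + (h/6)·(k1 + 2k2 + 2k3 + k4).
t=0.000000, w=0.840000:
  k1 = f(0.000000, 0.840000) = -1.008000
  k2 = f(0.095000, 0.744240) = -1.027038
  k3 = f(0.095000, 0.742431) = -1.024868
  k4 = f(0.190000, 0.645275) = -1.042230
  w ← 0.840000 + (0.19/6)·(k1 + 2k2 + 2k3 + k4) = 0.645122
w(0.19) ≈ 0.6451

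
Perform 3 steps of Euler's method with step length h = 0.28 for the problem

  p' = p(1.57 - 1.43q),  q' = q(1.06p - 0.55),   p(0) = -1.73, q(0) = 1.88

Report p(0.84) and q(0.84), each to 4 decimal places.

-1.8599, 0.1316

Euler on (p,q): p_{n+1} = p_n + h·p', q_{n+1} = q_n + h·q'.
0.000000: (-1.730000, 1.880000); f=(1.934832, -4.481544) → (-1.188247, 0.625168)
0.280000: (-1.188247, 0.625168); f=(-0.803267, -1.131267) → (-1.413162, 0.308413)
0.560000: (-1.413162, 0.308413); f=(-1.595417, -0.631615) → (-1.859879, 0.131561)
(p(0.84), q(0.84)) ≈ (-1.8599, 0.1316)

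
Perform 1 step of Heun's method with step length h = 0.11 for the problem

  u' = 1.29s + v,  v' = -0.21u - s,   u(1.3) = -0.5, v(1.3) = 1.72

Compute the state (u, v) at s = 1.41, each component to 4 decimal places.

Heun on (u,v): k1 = f(s_n, state_n); k2 = f(s_n + h, state_n + h·k1); state_{n+1} = state_n + (h/2)·(k1 + k2).
1.300000: (-0.500000, 1.720000)
  k1 = (3.397000, -1.195000)
  predictor → (-0.126330, 1.588550)
  k2 = (3.407450, -1.383471)
  → (-0.125755, 1.578184)
(u(1.41), v(1.41)) ≈ (-0.1258, 1.5782)

-0.1258, 1.5782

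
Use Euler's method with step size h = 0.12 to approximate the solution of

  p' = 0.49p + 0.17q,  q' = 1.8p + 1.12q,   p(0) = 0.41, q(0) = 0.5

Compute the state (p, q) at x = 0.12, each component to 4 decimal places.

Euler on (p,q): p_{n+1} = p_n + h·p', q_{n+1} = q_n + h·q'.
0.000000: (0.410000, 0.500000); f=(0.285900, 1.298000) → (0.444308, 0.655760)
(p(0.12), q(0.12)) ≈ (0.4443, 0.6558)

0.4443, 0.6558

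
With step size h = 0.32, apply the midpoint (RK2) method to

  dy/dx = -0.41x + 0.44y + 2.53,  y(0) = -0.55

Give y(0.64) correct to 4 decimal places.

Midpoint: k1 = f(x_n, y_n); k2 = f(x_n + h/2, y_n + (h/2)·k1); y_{n+1} = y_n + h·k2.
x=0.000000, y=-0.550000:
  k1 = f(0.000000, -0.550000) = 2.288000
  k2 = f(0.160000, -0.183920) = 2.383475
  y ← -0.550000 + 0.32·2.383475 = 0.212712
x=0.320000, y=0.212712:
  k1 = f(0.320000, 0.212712) = 2.492393
  k2 = f(0.480000, 0.611495) = 2.602258
  y ← 0.212712 + 0.32·2.602258 = 1.045435
y(0.64) ≈ 1.0454

1.0454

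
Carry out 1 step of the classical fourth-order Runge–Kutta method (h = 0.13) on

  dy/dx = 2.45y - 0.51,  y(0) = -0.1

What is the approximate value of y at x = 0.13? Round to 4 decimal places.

RK4: k1 = f(x_n, y_n); k2 = f(x_n + h/2, y_n + (h/2)·k1); k3 = f(x_n + h/2, y_n + (h/2)·k2); k4 = f(x_n + h, y_n + h·k3); y_{n+1} = y_n + (h/6)·(k1 + 2k2 + 2k3 + k4).
x=0.000000, y=-0.100000:
  k1 = f(0.000000, -0.100000) = -0.755000
  k2 = f(0.065000, -0.149075) = -0.875234
  k3 = f(0.065000, -0.156890) = -0.894381
  k4 = f(0.130000, -0.216270) = -1.039860
  y ← -0.100000 + (0.13/6)·(k1 + 2k2 + 2k3 + k4) = -0.215572
y(0.13) ≈ -0.2156

-0.2156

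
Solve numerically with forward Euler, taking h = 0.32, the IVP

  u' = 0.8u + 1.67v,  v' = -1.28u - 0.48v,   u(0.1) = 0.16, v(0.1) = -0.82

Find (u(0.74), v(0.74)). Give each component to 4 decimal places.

Euler on (u,v): u_{n+1} = u_n + h·u', v_{n+1} = v_n + h·v'.
0.100000: (0.160000, -0.820000); f=(-1.241400, 0.188800) → (-0.237248, -0.759584)
0.420000: (-0.237248, -0.759584); f=(-1.458304, 0.668278) → (-0.703905, -0.545735)
(u(0.74), v(0.74)) ≈ (-0.7039, -0.5457)

-0.7039, -0.5457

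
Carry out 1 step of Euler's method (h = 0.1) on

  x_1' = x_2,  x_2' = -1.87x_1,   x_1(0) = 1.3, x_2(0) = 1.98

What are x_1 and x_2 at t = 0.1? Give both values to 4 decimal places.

1.4980, 1.7369

Euler on (x_1,x_2): x_1_{n+1} = x_1_n + h·x_1', x_2_{n+1} = x_2_n + h·x_2'.
0.000000: (1.300000, 1.980000); f=(1.980000, -2.431000) → (1.498000, 1.736900)
(x_1(0.1), x_2(0.1)) ≈ (1.4980, 1.7369)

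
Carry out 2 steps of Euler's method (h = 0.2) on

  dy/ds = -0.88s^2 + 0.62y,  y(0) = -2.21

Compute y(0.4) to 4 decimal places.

Euler: y_{n+1} = y_n + h·f(s_n, y_n).
s=0.000000, y=-2.210000: f=-1.370200 → y ← -2.210000 + 0.2·(-1.370200) = -2.484040
s=0.200000, y=-2.484040: f=-1.575305 → y ← -2.484040 + 0.2·(-1.575305) = -2.799101
y(0.4) ≈ -2.7991

-2.7991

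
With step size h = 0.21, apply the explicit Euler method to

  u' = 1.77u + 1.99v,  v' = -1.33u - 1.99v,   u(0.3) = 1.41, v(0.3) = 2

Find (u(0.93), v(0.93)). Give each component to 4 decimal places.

Euler on (u,v): u_{n+1} = u_n + h·u', v_{n+1} = v_n + h·v'.
0.300000: (1.410000, 2.000000); f=(6.475700, -5.855300) → (2.769897, 0.770387)
0.510000: (2.769897, 0.770387); f=(6.435788, -5.217033) → (4.121412, -0.325190)
0.720000: (4.121412, -0.325190); f=(6.647772, -4.834351) → (5.517445, -1.340404)
(u(0.93), v(0.93)) ≈ (5.5174, -1.3404)

5.5174, -1.3404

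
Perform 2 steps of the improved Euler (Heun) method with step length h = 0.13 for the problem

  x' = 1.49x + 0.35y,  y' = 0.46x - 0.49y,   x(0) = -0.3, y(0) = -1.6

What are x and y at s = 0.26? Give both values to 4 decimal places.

Heun on (x,y): k1 = f(s_n, state_n); k2 = f(s_n + h, state_n + h·k1); state_{n+1} = state_n + (h/2)·(k1 + k2).
0.000000: (-0.300000, -1.600000)
  k1 = (-1.007000, 0.646000)
  predictor → (-0.430910, -1.516020)
  k2 = (-1.172663, 0.544631)
  → (-0.441678, -1.522609)
0.130000: (-0.441678, -1.522609)
  k1 = (-1.191013, 0.542906)
  predictor → (-0.596510, -1.452031)
  k2 = (-1.397011, 0.437101)
  → (-0.609900, -1.458909)
(x(0.26), y(0.26)) ≈ (-0.6099, -1.4589)

-0.6099, -1.4589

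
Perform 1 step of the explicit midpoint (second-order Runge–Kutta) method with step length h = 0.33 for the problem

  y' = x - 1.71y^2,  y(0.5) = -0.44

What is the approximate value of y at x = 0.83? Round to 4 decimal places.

Midpoint: k1 = f(x_n, y_n); k2 = f(x_n + h/2, y_n + (h/2)·k1); y_{n+1} = y_n + h·k2.
x=0.500000, y=-0.440000:
  k1 = f(0.500000, -0.440000) = 0.168944
  k2 = f(0.665000, -0.412124) = 0.374563
  y ← -0.440000 + 0.33·0.374563 = -0.316394
y(0.83) ≈ -0.3164

-0.3164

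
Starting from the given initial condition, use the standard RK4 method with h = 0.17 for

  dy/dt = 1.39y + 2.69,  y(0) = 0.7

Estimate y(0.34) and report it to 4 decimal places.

2.2921

RK4: k1 = f(t_n, y_n); k2 = f(t_n + h/2, y_n + (h/2)·k1); k3 = f(t_n + h/2, y_n + (h/2)·k2); k4 = f(t_n + h, y_n + h·k3); y_{n+1} = y_n + (h/6)·(k1 + 2k2 + 2k3 + k4).
t=0.000000, y=0.700000:
  k1 = f(0.000000, 0.700000) = 3.663000
  k2 = f(0.085000, 1.011355) = 4.095783
  k3 = f(0.085000, 1.048142) = 4.146917
  k4 = f(0.170000, 1.404976) = 4.642916
  y ← 0.700000 + (0.17/6)·(k1 + 2k2 + 2k3 + k4) = 1.402421
t=0.170000, y=1.402421:
  k1 = f(0.170000, 1.402421) = 4.639365
  k2 = f(0.255000, 1.796767) = 5.187506
  k3 = f(0.255000, 1.843359) = 5.252268
  k4 = f(0.340000, 2.295306) = 5.880476
  y ← 1.402421 + (0.17/6)·(k1 + 2k2 + 2k3 + k4) = 2.292070
y(0.34) ≈ 2.2921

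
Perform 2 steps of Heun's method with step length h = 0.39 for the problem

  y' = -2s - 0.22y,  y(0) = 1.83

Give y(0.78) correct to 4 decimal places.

0.9589

Heun: k1 = f(s_n, y_n); k2 = f(s_n + h, y_n + h·k1); y_{n+1} = y_n + (h/2)·(k1 + k2).
s=0.000000, y=1.830000:
  k1 = f(0.000000, 1.830000) = -0.402600
  k2 = f(0.390000, 1.672986) = -1.148057
  y ← 1.830000 + (0.39/2)·(-0.402600 + (-1.148057)) = 1.527622
s=0.390000, y=1.527622:
  k1 = f(0.390000, 1.527622) = -1.116077
  k2 = f(0.780000, 1.092352) = -1.800317
  y ← 1.527622 + (0.39/2)·(-1.116077 + (-1.800317)) = 0.958925
y(0.78) ≈ 0.9589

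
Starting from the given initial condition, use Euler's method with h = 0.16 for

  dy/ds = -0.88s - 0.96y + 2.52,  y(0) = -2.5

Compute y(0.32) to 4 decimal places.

-1.0690

Euler: y_{n+1} = y_n + h·f(s_n, y_n).
s=0.000000, y=-2.500000: f=4.920000 → y ← -2.500000 + 0.16·4.920000 = -1.712800
s=0.160000, y=-1.712800: f=4.023488 → y ← -1.712800 + 0.16·4.023488 = -1.069042
y(0.32) ≈ -1.0690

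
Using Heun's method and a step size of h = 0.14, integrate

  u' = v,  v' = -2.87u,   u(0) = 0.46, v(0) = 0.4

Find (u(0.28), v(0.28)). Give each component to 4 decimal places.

Heun on (u,v): k1 = f(t_n, state_n); k2 = f(t_n + h, state_n + h·k1); state_{n+1} = state_n + (h/2)·(k1 + k2).
0.000000: (0.460000, 0.400000)
  k1 = (0.400000, -1.320200)
  predictor → (0.516000, 0.215172)
  k2 = (0.215172, -1.480920)
  → (0.503062, 0.203922)
0.140000: (0.503062, 0.203922)
  k1 = (0.203922, -1.443788)
  predictor → (0.531611, 0.001791)
  k2 = (0.001791, -1.525724)
  → (0.517462, -0.003944)
(u(0.28), v(0.28)) ≈ (0.5175, -0.0039)

0.5175, -0.0039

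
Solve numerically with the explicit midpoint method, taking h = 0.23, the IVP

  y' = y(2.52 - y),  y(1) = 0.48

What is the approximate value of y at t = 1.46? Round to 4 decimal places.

Midpoint: k1 = f(t_n, y_n); k2 = f(t_n + h/2, y_n + (h/2)·k1); y_{n+1} = y_n + h·k2.
t=1.000000, y=0.480000:
  k1 = f(1.000000, 0.480000) = 0.979200
  k2 = f(1.115000, 0.592608) = 1.142188
  y ← 0.480000 + 0.23·1.142188 = 0.742703
t=1.230000, y=0.742703:
  k1 = f(1.230000, 0.742703) = 1.320004
  k2 = f(1.345000, 0.894504) = 1.454012
  y ← 0.742703 + 0.23·1.454012 = 1.077126
y(1.46) ≈ 1.0771

1.0771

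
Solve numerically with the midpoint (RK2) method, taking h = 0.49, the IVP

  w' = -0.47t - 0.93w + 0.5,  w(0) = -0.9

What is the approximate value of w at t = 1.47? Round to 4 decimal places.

Midpoint: k1 = f(t_n, w_n); k2 = f(t_n + h/2, w_n + (h/2)·k1); w_{n+1} = w_n + h·k2.
t=0.000000, w=-0.900000:
  k1 = f(0.000000, -0.900000) = 1.337000
  k2 = f(0.245000, -0.572435) = 0.917215
  w ← -0.900000 + 0.49·0.917215 = -0.450565
t=0.490000, w=-0.450565:
  k1 = f(0.490000, -0.450565) = 0.688725
  k2 = f(0.735000, -0.281827) = 0.416649
  w ← -0.450565 + 0.49·0.416649 = -0.246407
t=0.980000, w=-0.246407:
  k1 = f(0.980000, -0.246407) = 0.268558
  k2 = f(1.225000, -0.180610) = 0.092217
  w ← -0.246407 + 0.49·0.092217 = -0.201220
w(1.47) ≈ -0.2012

-0.2012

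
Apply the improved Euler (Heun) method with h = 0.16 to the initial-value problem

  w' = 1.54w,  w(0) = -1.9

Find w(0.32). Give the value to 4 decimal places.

-3.0972

Heun: k1 = f(x_n, w_n); k2 = f(x_n + h, w_n + h·k1); w_{n+1} = w_n + (h/2)·(k1 + k2).
x=0.000000, w=-1.900000:
  k1 = f(0.000000, -1.900000) = -2.926000
  k2 = f(0.160000, -2.368160) = -3.646966
  w ← -1.900000 + (0.16/2)·(-2.926000 + (-3.646966)) = -2.425837
x=0.160000, w=-2.425837:
  k1 = f(0.160000, -2.425837) = -3.735789
  k2 = f(0.320000, -3.023564) = -4.656288
  w ← -2.425837 + (0.16/2)·(-3.735789 + (-4.656288)) = -3.097204
w(0.32) ≈ -3.0972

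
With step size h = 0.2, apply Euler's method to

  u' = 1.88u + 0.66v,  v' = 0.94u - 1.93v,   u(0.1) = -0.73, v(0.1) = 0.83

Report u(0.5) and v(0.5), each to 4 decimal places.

Euler on (u,v): u_{n+1} = u_n + h·u', v_{n+1} = v_n + h·v'.
0.100000: (-0.730000, 0.830000); f=(-0.824600, -2.288100) → (-0.894920, 0.372380)
0.300000: (-0.894920, 0.372380); f=(-1.436679, -1.559918) → (-1.182256, 0.060396)
(u(0.5), v(0.5)) ≈ (-1.1823, 0.0604)

-1.1823, 0.0604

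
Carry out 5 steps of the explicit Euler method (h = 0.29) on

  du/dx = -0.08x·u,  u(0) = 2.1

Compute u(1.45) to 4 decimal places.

1.9620

Euler: u_{n+1} = u_n + h·f(x_n, u_n).
x=0.000000, u=2.100000: f=0.000000 → u ← 2.100000 + 0.29·0.000000 = 2.100000
x=0.290000, u=2.100000: f=-0.048720 → u ← 2.100000 + 0.29·(-0.048720) = 2.085871
x=0.580000, u=2.085871: f=-0.096784 → u ← 2.085871 + 0.29·(-0.096784) = 2.057804
x=0.870000, u=2.057804: f=-0.143223 → u ← 2.057804 + 0.29·(-0.143223) = 2.016269
x=1.160000, u=2.016269: f=-0.187110 → u ← 2.016269 + 0.29·(-0.187110) = 1.962007
u(1.45) ≈ 1.9620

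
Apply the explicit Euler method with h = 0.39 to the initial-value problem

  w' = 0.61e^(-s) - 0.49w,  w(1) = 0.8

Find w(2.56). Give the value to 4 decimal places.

Euler: w_{n+1} = w_n + h·f(s_n, w_n).
s=1.000000, w=0.800000: f=-0.167594 → w ← 0.800000 + 0.39·(-0.167594) = 0.734639
s=1.390000, w=0.734639: f=-0.208037 → w ← 0.734639 + 0.39·(-0.208037) = 0.653504
s=1.780000, w=0.653504: f=-0.217348 → w ← 0.653504 + 0.39·(-0.217348) = 0.568738
s=2.170000, w=0.568738: f=-0.209034 → w ← 0.568738 + 0.39·(-0.209034) = 0.487215
w(2.56) ≈ 0.4872

0.4872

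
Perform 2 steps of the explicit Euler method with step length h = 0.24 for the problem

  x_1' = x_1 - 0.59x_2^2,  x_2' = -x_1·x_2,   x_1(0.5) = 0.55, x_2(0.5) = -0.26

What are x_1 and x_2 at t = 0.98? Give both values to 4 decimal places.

Euler on (x_1,x_2): x_1_{n+1} = x_1_n + h·x_1', x_2_{n+1} = x_2_n + h·x_2'.
0.500000: (0.550000, -0.260000); f=(0.510116, 0.143000) → (0.672428, -0.225680)
0.740000: (0.672428, -0.225680); f=(0.642378, 0.151754) → (0.826599, -0.189259)
(x_1(0.98), x_2(0.98)) ≈ (0.8266, -0.1893)

0.8266, -0.1893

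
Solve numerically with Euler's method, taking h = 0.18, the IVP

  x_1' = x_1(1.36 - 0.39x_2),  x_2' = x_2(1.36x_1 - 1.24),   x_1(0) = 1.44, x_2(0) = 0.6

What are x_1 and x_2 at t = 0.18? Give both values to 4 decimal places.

1.7319, 0.6776

Euler on (x_1,x_2): x_1_{n+1} = x_1_n + h·x_1', x_2_{n+1} = x_2_n + h·x_2'.
0.000000: (1.440000, 0.600000); f=(1.621440, 0.431040) → (1.731859, 0.677587)
(x_1(0.18), x_2(0.18)) ≈ (1.7319, 0.6776)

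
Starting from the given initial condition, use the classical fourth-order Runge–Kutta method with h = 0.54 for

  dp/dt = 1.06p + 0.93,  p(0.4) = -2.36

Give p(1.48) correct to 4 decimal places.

RK4: k1 = f(t_n, p_n); k2 = f(t_n + h/2, p_n + (h/2)·k1); k3 = f(t_n + h/2, p_n + (h/2)·k2); k4 = f(t_n + h, p_n + h·k3); p_{n+1} = p_n + (h/6)·(k1 + 2k2 + 2k3 + k4).
t=0.400000, p=-2.360000:
  k1 = f(0.400000, -2.360000) = -1.571600
  k2 = f(0.670000, -2.784332) = -2.021392
  k3 = f(0.670000, -2.905776) = -2.150122
  k4 = f(0.940000, -3.521066) = -2.802330
  p ← -2.360000 + (0.54/6)·(k1 + 2k2 + 2k3 + k4) = -3.504526
t=0.940000, p=-3.504526:
  k1 = f(0.940000, -3.504526) = -2.784798
  k2 = f(1.210000, -4.256422) = -3.581807
  k3 = f(1.210000, -4.471614) = -3.809911
  k4 = f(1.480000, -5.561878) = -4.965591
  p ← -3.504526 + (0.54/6)·(k1 + 2k2 + 2k3 + k4) = -5.532571
p(1.48) ≈ -5.5326

-5.5326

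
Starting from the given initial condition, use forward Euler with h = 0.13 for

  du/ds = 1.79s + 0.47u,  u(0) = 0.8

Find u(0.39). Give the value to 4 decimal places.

Euler: u_{n+1} = u_n + h·f(s_n, u_n).
s=0.000000, u=0.800000: f=0.376000 → u ← 0.800000 + 0.13·0.376000 = 0.848880
s=0.130000, u=0.848880: f=0.631674 → u ← 0.848880 + 0.13·0.631674 = 0.930998
s=0.260000, u=0.930998: f=0.902969 → u ← 0.930998 + 0.13·0.902969 = 1.048384
u(0.39) ≈ 1.0484

1.0484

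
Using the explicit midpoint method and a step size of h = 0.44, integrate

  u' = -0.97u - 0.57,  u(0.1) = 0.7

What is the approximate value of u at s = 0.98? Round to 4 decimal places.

-0.0194

Midpoint: k1 = f(s_n, u_n); k2 = f(s_n + h/2, u_n + (h/2)·k1); u_{n+1} = u_n + h·k2.
s=0.100000, u=0.700000:
  k1 = f(0.100000, 0.700000) = -1.249000
  k2 = f(0.320000, 0.425220) = -0.982463
  u ← 0.700000 + 0.44·(-0.982463) = 0.267716
s=0.540000, u=0.267716:
  k1 = f(0.540000, 0.267716) = -0.829685
  k2 = f(0.760000, 0.085185) = -0.652630
  u ← 0.267716 + 0.44·(-0.652630) = -0.019441
u(0.98) ≈ -0.0194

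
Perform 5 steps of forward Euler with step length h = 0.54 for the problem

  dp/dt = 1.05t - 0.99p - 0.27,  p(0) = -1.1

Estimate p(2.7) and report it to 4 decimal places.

1.5249

Euler: p_{n+1} = p_n + h·f(t_n, p_n).
t=0.000000, p=-1.100000: f=0.819000 → p ← -1.100000 + 0.54·0.819000 = -0.657740
t=0.540000, p=-0.657740: f=0.948163 → p ← -0.657740 + 0.54·0.948163 = -0.145732
t=1.080000, p=-0.145732: f=1.008275 → p ← -0.145732 + 0.54·1.008275 = 0.398736
t=1.620000, p=0.398736: f=1.036251 → p ← 0.398736 + 0.54·1.036251 = 0.958312
t=2.160000, p=0.958312: f=1.049271 → p ← 0.958312 + 0.54·1.049271 = 1.524918
p(2.7) ≈ 1.5249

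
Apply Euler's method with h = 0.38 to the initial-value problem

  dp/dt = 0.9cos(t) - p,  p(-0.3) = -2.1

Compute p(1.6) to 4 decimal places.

0.3140

Euler: p_{n+1} = p_n + h·f(t_n, p_n).
t=-0.300000, p=-2.100000: f=2.959803 → p ← -2.100000 + 0.38·2.959803 = -0.975275
t=0.080000, p=-0.975275: f=1.872396 → p ← -0.975275 + 0.38·1.872396 = -0.263764
t=0.460000, p=-0.263764: f=1.070212 → p ← -0.263764 + 0.38·1.070212 = 0.142916
t=0.840000, p=0.142916: f=0.457800 → p ← 0.142916 + 0.38·0.457800 = 0.316880
t=1.220000, p=0.316880: f=-0.007599 → p ← 0.316880 + 0.38·(-0.007599) = 0.313993
p(1.6) ≈ 0.3140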